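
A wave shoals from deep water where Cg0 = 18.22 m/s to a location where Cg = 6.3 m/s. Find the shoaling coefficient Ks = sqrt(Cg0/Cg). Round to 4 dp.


Ks = sqrt(Cg0 / Cg)
Ks = sqrt(18.22 / 6.3)
Ks = sqrt(2.8921)
Ks = 1.7006

1.7006


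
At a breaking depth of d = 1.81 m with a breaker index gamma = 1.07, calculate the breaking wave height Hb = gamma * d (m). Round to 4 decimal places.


Hb = gamma * d
Hb = 1.07 * 1.81
Hb = 1.9367 m

1.9367


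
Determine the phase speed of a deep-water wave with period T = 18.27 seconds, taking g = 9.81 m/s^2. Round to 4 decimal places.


We use the deep-water celerity formula:
C = g * T / (2 * pi)
C = 9.81 * 18.27 / (2 * 3.14159...)
C = 179.228700 / 6.283185
C = 28.5251 m/s

28.5251


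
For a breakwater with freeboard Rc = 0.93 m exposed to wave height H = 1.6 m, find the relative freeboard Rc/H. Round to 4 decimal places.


Relative freeboard = Rc / H
= 0.93 / 1.6
= 0.5813

0.5813


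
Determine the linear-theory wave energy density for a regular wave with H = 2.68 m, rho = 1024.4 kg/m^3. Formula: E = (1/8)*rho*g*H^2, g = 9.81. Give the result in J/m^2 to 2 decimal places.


E = (1/8) * rho * g * H^2
E = (1/8) * 1024.4 * 9.81 * 2.68^2
E = 0.125 * 1024.4 * 9.81 * 7.1824
E = 9022.32 J/m^2

9022.32


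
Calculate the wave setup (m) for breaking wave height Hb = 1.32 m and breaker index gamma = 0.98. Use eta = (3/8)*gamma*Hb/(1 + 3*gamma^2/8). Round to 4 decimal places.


eta = (3/8) * gamma * Hb / (1 + 3*gamma^2/8)
Numerator = (3/8) * 0.98 * 1.32 = 0.485100
Denominator = 1 + 3*0.98^2/8 = 1 + 0.360150 = 1.360150
eta = 0.485100 / 1.360150
eta = 0.3567 m

0.3567


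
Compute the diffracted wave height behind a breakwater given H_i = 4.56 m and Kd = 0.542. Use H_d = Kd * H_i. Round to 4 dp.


H_d = Kd * H_i
H_d = 0.542 * 4.56
H_d = 2.4715 m

2.4715


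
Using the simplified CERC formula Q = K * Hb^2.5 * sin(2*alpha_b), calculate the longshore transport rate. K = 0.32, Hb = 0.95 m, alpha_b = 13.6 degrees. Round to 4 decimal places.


Q = K * Hb^2.5 * sin(2 * alpha_b)
Hb^2.5 = 0.95^2.5 = 0.879648
sin(2 * 13.6) = sin(27.2) = 0.457098
Q = 0.32 * 0.879648 * 0.457098
Q = 0.1287 m^3/s

0.1287


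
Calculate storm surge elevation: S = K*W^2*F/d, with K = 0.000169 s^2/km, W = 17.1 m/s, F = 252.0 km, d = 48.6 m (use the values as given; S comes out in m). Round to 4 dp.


S = K * W^2 * F / d
W^2 = 17.1^2 = 292.41
S = 0.000169 * 292.41 * 252.0 / 48.6
Numerator = 0.000169 * 292.41 * 252.0 = 12.453157
S = 12.453157 / 48.6 = 0.2562 m

0.2562


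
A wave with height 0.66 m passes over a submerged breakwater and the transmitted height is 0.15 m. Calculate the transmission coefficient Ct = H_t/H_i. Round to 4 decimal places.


Ct = H_t / H_i
Ct = 0.15 / 0.66
Ct = 0.2273

0.2273


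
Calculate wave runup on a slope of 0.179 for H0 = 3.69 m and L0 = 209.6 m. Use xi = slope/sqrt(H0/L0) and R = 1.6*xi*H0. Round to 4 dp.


xi = slope / sqrt(H0/L0)
H0/L0 = 3.69/209.6 = 0.017605
sqrt(0.017605) = 0.132684
xi = 0.179 / 0.132684 = 1.349073
R = 1.6 * xi * H0 = 1.6 * 1.349073 * 3.69
R = 7.9649 m

7.9649


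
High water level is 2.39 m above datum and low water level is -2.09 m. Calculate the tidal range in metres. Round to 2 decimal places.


Tidal range = High water - Low water
Tidal range = 2.39 - (-2.09)
Tidal range = 4.48 m

4.48


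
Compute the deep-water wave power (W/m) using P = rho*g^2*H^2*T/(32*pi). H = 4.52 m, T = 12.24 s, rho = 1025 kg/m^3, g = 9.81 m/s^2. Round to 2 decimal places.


P = rho * g^2 * H^2 * T / (32 * pi)
P = 1025 * 9.81^2 * 4.52^2 * 12.24 / (32 * pi)
P = 1025 * 96.2361 * 20.4304 * 12.24 / 100.53096
P = 245369.35 W/m

245369.35


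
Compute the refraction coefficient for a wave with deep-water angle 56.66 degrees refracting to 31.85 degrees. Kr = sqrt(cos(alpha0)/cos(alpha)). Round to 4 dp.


Kr = sqrt(cos(alpha0) / cos(alpha))
cos(56.66) = 0.549606
cos(31.85) = 0.849433
Kr = sqrt(0.549606 / 0.849433)
Kr = sqrt(0.647027)
Kr = 0.8044

0.8044


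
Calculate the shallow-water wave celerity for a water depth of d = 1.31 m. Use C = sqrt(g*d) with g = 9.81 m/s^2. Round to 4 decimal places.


Using the shallow-water approximation:
C = sqrt(g * d) = sqrt(9.81 * 1.31)
C = sqrt(12.8511)
C = 3.5848 m/s

3.5848


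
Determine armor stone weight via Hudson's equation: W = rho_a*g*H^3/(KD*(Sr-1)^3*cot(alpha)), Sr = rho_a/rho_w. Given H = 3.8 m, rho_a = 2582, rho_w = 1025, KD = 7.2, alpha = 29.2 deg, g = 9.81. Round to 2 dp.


Sr = rho_a / rho_w = 2582 / 1025 = 2.519024
(Sr - 1) = 1.519024
(Sr - 1)^3 = 3.505050
cot(29.2) = 1 / tan(29.2) = 1 / 0.558881 = 1.789289
Numerator = 2582 * 9.81 * 3.8^3 = 1389875.9342
Denominator = 7.2 * 3.505050 * 1.789289 = 45.155152
W = 1389875.9342 / 45.155152
W = 30780.01 N

30780.01


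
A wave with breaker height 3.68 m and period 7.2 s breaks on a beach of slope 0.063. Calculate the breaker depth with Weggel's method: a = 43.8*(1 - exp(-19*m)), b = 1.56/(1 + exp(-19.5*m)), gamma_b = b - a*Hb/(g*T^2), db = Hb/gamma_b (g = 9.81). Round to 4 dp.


a = 43.8 * (1 - exp(-19 * m))
exp(-19 * 0.063) = exp(-1.1970) = 0.302099
a = 43.8 * (1 - 0.302099) = 30.568057
b = 1.56 / (1 + exp(-19.5 * m))
exp(-19.5 * 0.063) = exp(-1.2285) = 0.292731
b = 1.56 / (1 + 0.292731) = 1.206747
Hb / (g * T^2) = 3.68 / (9.81 * 7.2^2) = 3.68 / 508.5504 = 0.00723625
gamma_b = b - a * Hb/(g*T^2) = 1.206747 - 30.568057 * 0.00723625 = 0.985549
db = Hb / gamma_b = 3.68 / 0.985549
db = 3.7340 m

3.7340


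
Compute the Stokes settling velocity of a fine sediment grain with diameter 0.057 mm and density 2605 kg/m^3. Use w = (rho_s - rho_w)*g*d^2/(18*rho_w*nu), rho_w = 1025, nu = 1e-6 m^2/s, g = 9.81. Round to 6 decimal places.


w = (rho_s - rho_w) * g * d^2 / (18 * rho_w * nu)
d = 0.057 mm = 0.000057 m
rho_s - rho_w = 2605 - 1025 = 1580
Numerator = 1580 * 9.81 * (0.000057)^2 = 0.000050358850
Denominator = 18 * 1025 * 1e-6 = 0.018450
w = 0.002729 m/s

0.002729


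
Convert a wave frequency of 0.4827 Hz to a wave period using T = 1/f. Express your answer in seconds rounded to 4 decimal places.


T = 1 / f
T = 1 / 0.4827
T = 2.0717 s

2.0717


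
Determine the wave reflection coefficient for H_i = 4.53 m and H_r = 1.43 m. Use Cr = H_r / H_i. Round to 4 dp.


Cr = H_r / H_i
Cr = 1.43 / 4.53
Cr = 0.3157

0.3157


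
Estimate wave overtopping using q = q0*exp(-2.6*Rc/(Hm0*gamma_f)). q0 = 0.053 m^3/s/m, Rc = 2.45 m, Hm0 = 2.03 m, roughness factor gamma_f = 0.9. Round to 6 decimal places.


q = q0 * exp(-2.6 * Rc / (Hm0 * gamma_f))
Exponent = -2.6 * 2.45 / (2.03 * 0.9)
= -2.6 * 2.45 / 1.8270
= -3.486590
exp(-3.486590) = 0.030605
q = 0.053 * 0.030605
q = 0.001622 m^3/s/m

0.001622


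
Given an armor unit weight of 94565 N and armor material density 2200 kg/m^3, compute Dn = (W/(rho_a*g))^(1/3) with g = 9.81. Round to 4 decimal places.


V = W / (rho_a * g)
V = 94565 / (2200 * 9.81)
V = 94565 / 21582.00
V = 4.381661 m^3
Dn = V^(1/3) = 4.381661^(1/3)
Dn = 1.6364 m

1.6364


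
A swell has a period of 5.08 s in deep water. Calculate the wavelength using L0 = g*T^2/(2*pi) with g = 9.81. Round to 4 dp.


L0 = g * T^2 / (2 * pi)
L0 = 9.81 * 5.08^2 / (2 * pi)
L0 = 9.81 * 25.8064 / 6.28319
L0 = 253.1608 / 6.28319
L0 = 40.2918 m

40.2918


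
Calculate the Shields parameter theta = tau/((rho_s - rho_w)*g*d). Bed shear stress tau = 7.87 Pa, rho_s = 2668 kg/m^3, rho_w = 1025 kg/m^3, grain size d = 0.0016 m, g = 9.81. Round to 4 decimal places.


theta = tau / ((rho_s - rho_w) * g * d)
rho_s - rho_w = 2668 - 1025 = 1643
Denominator = 1643 * 9.81 * 0.0016 = 25.788528
theta = 7.87 / 25.788528
theta = 0.3052

0.3052


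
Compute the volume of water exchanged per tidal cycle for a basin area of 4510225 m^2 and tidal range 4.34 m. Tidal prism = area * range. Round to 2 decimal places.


Tidal prism = Area * Tidal range
P = 4510225 * 4.34
P = 19574376.50 m^3

19574376.50


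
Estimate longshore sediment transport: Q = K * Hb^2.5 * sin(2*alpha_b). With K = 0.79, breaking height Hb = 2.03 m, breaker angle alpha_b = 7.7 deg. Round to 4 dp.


Q = K * Hb^2.5 * sin(2 * alpha_b)
Hb^2.5 = 2.03^2.5 = 5.871379
sin(2 * 7.7) = sin(15.4) = 0.265556
Q = 0.79 * 5.871379 * 0.265556
Q = 1.2318 m^3/s

1.2318


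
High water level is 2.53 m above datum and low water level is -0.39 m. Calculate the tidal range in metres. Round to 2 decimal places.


Tidal range = High water - Low water
Tidal range = 2.53 - (-0.39)
Tidal range = 2.92 m

2.92


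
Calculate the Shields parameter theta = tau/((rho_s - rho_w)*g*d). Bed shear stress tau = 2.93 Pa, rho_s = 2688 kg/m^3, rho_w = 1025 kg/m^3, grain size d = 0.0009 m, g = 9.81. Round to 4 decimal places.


theta = tau / ((rho_s - rho_w) * g * d)
rho_s - rho_w = 2688 - 1025 = 1663
Denominator = 1663 * 9.81 * 0.0009 = 14.682627
theta = 2.93 / 14.682627
theta = 0.1996

0.1996


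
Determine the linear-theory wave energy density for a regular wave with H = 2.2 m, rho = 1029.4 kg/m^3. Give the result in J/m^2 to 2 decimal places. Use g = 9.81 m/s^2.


E = (1/8) * rho * g * H^2
E = (1/8) * 1029.4 * 9.81 * 2.2^2
E = 0.125 * 1029.4 * 9.81 * 4.8400
E = 6109.54 J/m^2

6109.54


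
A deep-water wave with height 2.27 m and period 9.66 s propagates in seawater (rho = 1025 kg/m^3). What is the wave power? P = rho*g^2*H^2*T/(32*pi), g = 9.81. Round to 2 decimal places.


P = rho * g^2 * H^2 * T / (32 * pi)
P = 1025 * 9.81^2 * 2.27^2 * 9.66 / (32 * pi)
P = 1025 * 96.2361 * 5.1529 * 9.66 / 100.53096
P = 48841.71 W/m

48841.71


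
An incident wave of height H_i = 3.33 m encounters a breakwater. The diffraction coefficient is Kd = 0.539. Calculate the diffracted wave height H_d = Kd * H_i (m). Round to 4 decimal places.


H_d = Kd * H_i
H_d = 0.539 * 3.33
H_d = 1.7949 m

1.7949


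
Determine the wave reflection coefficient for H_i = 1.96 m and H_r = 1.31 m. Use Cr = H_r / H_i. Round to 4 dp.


Cr = H_r / H_i
Cr = 1.31 / 1.96
Cr = 0.6684

0.6684


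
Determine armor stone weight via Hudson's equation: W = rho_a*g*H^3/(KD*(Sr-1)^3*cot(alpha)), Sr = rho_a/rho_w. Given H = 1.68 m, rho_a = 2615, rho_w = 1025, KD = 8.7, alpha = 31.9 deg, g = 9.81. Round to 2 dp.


Sr = rho_a / rho_w = 2615 / 1025 = 2.551220
(Sr - 1) = 1.551220
(Sr - 1)^3 = 3.732672
cot(31.9) = 1 / tan(31.9) = 1 / 0.622445 = 1.606567
Numerator = 2615 * 9.81 * 1.68^3 = 121637.7969
Denominator = 8.7 * 3.732672 * 1.606567 = 52.172052
W = 121637.7969 / 52.172052
W = 2331.47 N

2331.47


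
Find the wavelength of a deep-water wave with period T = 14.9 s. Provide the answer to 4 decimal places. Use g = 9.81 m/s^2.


L0 = g * T^2 / (2 * pi)
L0 = 9.81 * 14.9^2 / (2 * pi)
L0 = 9.81 * 222.0100 / 6.28319
L0 = 2177.9181 / 6.28319
L0 = 346.6264 m

346.6264


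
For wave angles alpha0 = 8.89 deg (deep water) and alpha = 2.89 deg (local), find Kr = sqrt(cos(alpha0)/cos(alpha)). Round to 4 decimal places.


Kr = sqrt(cos(alpha0) / cos(alpha))
cos(8.89) = 0.987987
cos(2.89) = 0.998728
Kr = sqrt(0.987987 / 0.998728)
Kr = sqrt(0.989245)
Kr = 0.9946

0.9946


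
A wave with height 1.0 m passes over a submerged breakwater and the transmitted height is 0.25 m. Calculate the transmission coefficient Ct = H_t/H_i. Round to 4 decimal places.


Ct = H_t / H_i
Ct = 0.25 / 1.0
Ct = 0.2500

0.2500


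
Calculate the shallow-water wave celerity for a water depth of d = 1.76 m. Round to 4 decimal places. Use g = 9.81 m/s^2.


Using the shallow-water approximation:
C = sqrt(g * d) = sqrt(9.81 * 1.76)
C = sqrt(17.2656)
C = 4.1552 m/s

4.1552


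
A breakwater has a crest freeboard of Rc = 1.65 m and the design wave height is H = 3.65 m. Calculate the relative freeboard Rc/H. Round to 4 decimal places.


Relative freeboard = Rc / H
= 1.65 / 3.65
= 0.4521

0.4521


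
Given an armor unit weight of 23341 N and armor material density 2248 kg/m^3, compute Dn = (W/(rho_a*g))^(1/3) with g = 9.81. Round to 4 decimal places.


V = W / (rho_a * g)
V = 23341 / (2248 * 9.81)
V = 23341 / 22052.88
V = 1.058411 m^3
Dn = V^(1/3) = 1.058411^(1/3)
Dn = 1.0191 m

1.0191


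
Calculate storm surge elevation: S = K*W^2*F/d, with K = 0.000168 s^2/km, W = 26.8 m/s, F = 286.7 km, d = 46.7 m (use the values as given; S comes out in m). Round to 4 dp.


S = K * W^2 * F / d
W^2 = 26.8^2 = 718.24
S = 0.000168 * 718.24 * 286.7 / 46.7
Numerator = 0.000168 * 718.24 * 286.7 = 34.594461
S = 34.594461 / 46.7 = 0.7408 m

0.7408


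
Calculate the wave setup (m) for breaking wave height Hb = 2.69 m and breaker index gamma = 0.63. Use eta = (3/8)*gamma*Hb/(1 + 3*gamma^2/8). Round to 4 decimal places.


eta = (3/8) * gamma * Hb / (1 + 3*gamma^2/8)
Numerator = (3/8) * 0.63 * 2.69 = 0.635513
Denominator = 1 + 3*0.63^2/8 = 1 + 0.148838 = 1.148838
eta = 0.635513 / 1.148838
eta = 0.5532 m

0.5532


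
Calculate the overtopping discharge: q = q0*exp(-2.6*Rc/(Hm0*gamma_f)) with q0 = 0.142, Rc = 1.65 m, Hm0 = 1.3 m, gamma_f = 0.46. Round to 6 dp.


q = q0 * exp(-2.6 * Rc / (Hm0 * gamma_f))
Exponent = -2.6 * 1.65 / (1.3 * 0.46)
= -2.6 * 1.65 / 0.5980
= -7.173913
exp(-7.173913) = 0.000766
q = 0.142 * 0.000766
q = 0.000109 m^3/s/m

0.000109


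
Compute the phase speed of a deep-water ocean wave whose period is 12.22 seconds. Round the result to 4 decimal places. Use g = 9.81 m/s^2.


We use the deep-water celerity formula:
C = g * T / (2 * pi)
C = 9.81 * 12.22 / (2 * 3.14159...)
C = 119.878200 / 6.283185
C = 19.0792 m/s

19.0792


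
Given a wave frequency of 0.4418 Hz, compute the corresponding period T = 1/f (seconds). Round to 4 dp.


T = 1 / f
T = 1 / 0.4418
T = 2.2635 s

2.2635


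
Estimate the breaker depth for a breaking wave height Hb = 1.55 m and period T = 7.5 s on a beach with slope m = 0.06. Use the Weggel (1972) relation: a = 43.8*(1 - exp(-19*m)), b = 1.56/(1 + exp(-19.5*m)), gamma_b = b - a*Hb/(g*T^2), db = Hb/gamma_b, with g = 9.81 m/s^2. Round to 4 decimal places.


a = 43.8 * (1 - exp(-19 * m))
exp(-19 * 0.06) = exp(-1.1400) = 0.319819
a = 43.8 * (1 - 0.319819) = 29.791927
b = 1.56 / (1 + exp(-19.5 * m))
exp(-19.5 * 0.06) = exp(-1.1700) = 0.310367
b = 1.56 / (1 + 0.310367) = 1.190506
Hb / (g * T^2) = 1.55 / (9.81 * 7.5^2) = 1.55 / 551.8125 = 0.00280893
gamma_b = b - a * Hb/(g*T^2) = 1.190506 - 29.791927 * 0.00280893 = 1.106823
db = Hb / gamma_b = 1.55 / 1.106823
db = 1.4004 m

1.4004


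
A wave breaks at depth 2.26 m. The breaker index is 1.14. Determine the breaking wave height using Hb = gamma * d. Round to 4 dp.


Hb = gamma * d
Hb = 1.14 * 2.26
Hb = 2.5764 m

2.5764


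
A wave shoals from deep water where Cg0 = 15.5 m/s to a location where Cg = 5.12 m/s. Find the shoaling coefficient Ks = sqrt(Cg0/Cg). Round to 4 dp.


Ks = sqrt(Cg0 / Cg)
Ks = sqrt(15.5 / 5.12)
Ks = sqrt(3.0273)
Ks = 1.7399

1.7399


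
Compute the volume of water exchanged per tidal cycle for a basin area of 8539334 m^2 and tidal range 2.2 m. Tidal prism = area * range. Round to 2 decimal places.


Tidal prism = Area * Tidal range
P = 8539334 * 2.2
P = 18786534.80 m^3

18786534.80


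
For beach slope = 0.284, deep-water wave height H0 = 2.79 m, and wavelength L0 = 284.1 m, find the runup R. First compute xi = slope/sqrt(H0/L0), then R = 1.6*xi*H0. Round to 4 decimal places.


xi = slope / sqrt(H0/L0)
H0/L0 = 2.79/284.1 = 0.009820
sqrt(0.009820) = 0.099098
xi = 0.284 / 0.099098 = 2.865839
R = 1.6 * xi * H0 = 1.6 * 2.865839 * 2.79
R = 12.7931 m

12.7931


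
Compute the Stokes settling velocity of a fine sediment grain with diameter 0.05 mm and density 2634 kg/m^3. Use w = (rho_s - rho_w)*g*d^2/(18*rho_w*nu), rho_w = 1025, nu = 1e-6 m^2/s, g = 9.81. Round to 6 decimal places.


w = (rho_s - rho_w) * g * d^2 / (18 * rho_w * nu)
d = 0.05 mm = 0.000050 m
rho_s - rho_w = 2634 - 1025 = 1609
Numerator = 1609 * 9.81 * (0.000050)^2 = 0.000039460725
Denominator = 18 * 1025 * 1e-6 = 0.018450
w = 0.002139 m/s

0.002139


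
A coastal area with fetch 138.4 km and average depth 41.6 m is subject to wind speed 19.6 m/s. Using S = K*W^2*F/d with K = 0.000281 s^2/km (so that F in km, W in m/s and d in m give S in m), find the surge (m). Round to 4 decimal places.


S = K * W^2 * F / d
W^2 = 19.6^2 = 384.16
S = 0.000281 * 384.16 * 138.4 / 41.6
Numerator = 0.000281 * 384.16 * 138.4 = 14.940136
S = 14.940136 / 41.6 = 0.3591 m

0.3591


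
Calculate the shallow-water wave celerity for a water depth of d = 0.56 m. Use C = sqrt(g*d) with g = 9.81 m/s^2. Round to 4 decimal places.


Using the shallow-water approximation:
C = sqrt(g * d) = sqrt(9.81 * 0.56)
C = sqrt(5.4936)
C = 2.3438 m/s

2.3438


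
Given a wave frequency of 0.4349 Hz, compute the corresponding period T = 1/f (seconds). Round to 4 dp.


T = 1 / f
T = 1 / 0.4349
T = 2.2994 s

2.2994


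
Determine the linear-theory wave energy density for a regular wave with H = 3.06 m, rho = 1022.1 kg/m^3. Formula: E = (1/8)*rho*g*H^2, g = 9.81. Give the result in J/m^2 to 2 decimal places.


E = (1/8) * rho * g * H^2
E = (1/8) * 1022.1 * 9.81 * 3.06^2
E = 0.125 * 1022.1 * 9.81 * 9.3636
E = 11735.87 J/m^2

11735.87


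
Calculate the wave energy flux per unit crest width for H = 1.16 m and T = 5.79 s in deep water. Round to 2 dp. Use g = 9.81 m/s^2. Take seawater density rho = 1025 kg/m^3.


P = rho * g^2 * H^2 * T / (32 * pi)
P = 1025 * 9.81^2 * 1.16^2 * 5.79 / (32 * pi)
P = 1025 * 96.2361 * 1.3456 * 5.79 / 100.53096
P = 7644.63 W/m

7644.63


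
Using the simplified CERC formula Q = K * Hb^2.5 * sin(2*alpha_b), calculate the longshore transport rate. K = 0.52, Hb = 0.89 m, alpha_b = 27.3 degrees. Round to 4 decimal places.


Q = K * Hb^2.5 * sin(2 * alpha_b)
Hb^2.5 = 0.89^2.5 = 0.747266
sin(2 * 27.3) = sin(54.6) = 0.815128
Q = 0.52 * 0.747266 * 0.815128
Q = 0.3167 m^3/s

0.3167


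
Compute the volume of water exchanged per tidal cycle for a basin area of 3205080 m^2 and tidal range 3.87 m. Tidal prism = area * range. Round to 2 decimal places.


Tidal prism = Area * Tidal range
P = 3205080 * 3.87
P = 12403659.60 m^3

12403659.60


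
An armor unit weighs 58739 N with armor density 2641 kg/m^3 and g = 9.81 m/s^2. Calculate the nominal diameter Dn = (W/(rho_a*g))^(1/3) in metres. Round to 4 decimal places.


V = W / (rho_a * g)
V = 58739 / (2641 * 9.81)
V = 58739 / 25908.21
V = 2.267196 m^3
Dn = V^(1/3) = 2.267196^(1/3)
Dn = 1.3137 m

1.3137


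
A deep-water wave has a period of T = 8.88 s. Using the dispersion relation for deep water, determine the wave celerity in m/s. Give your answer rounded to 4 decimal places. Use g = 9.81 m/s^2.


We use the deep-water celerity formula:
C = g * T / (2 * pi)
C = 9.81 * 8.88 / (2 * 3.14159...)
C = 87.112800 / 6.283185
C = 13.8644 m/s

13.8644


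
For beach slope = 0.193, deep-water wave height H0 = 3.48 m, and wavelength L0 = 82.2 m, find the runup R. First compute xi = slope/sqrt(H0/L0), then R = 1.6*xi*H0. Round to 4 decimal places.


xi = slope / sqrt(H0/L0)
H0/L0 = 3.48/82.2 = 0.042336
sqrt(0.042336) = 0.205757
xi = 0.193 / 0.205757 = 0.938002
R = 1.6 * xi * H0 = 1.6 * 0.938002 * 3.48
R = 5.2228 m

5.2228


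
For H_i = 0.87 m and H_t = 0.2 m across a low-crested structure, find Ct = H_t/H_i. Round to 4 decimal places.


Ct = H_t / H_i
Ct = 0.2 / 0.87
Ct = 0.2299

0.2299


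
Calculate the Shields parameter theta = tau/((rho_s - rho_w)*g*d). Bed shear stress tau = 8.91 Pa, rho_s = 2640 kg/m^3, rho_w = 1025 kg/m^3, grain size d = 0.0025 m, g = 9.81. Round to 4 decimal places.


theta = tau / ((rho_s - rho_w) * g * d)
rho_s - rho_w = 2640 - 1025 = 1615
Denominator = 1615 * 9.81 * 0.0025 = 39.607875
theta = 8.91 / 39.607875
theta = 0.2250

0.2250


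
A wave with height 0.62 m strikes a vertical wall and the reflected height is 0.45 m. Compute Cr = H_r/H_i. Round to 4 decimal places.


Cr = H_r / H_i
Cr = 0.45 / 0.62
Cr = 0.7258

0.7258


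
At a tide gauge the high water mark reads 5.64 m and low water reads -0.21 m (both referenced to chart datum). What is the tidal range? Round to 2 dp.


Tidal range = High water - Low water
Tidal range = 5.64 - (-0.21)
Tidal range = 5.85 m

5.85


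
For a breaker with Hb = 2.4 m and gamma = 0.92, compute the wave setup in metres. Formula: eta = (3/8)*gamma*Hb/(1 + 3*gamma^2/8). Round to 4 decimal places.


eta = (3/8) * gamma * Hb / (1 + 3*gamma^2/8)
Numerator = (3/8) * 0.92 * 2.4 = 0.828000
Denominator = 1 + 3*0.92^2/8 = 1 + 0.317400 = 1.317400
eta = 0.828000 / 1.317400
eta = 0.6285 m

0.6285


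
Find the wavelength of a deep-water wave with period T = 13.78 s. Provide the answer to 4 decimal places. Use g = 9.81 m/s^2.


L0 = g * T^2 / (2 * pi)
L0 = 9.81 * 13.78^2 / (2 * pi)
L0 = 9.81 * 189.8884 / 6.28319
L0 = 1862.8052 / 6.28319
L0 = 296.4747 m

296.4747


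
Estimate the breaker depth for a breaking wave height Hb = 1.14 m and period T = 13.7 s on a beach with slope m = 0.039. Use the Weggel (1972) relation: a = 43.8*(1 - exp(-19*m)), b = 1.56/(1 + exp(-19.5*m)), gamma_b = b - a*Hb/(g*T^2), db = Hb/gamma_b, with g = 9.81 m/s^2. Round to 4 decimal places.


a = 43.8 * (1 - exp(-19 * m))
exp(-19 * 0.039) = exp(-0.7410) = 0.476637
a = 43.8 * (1 - 0.476637) = 22.923298
b = 1.56 / (1 + exp(-19.5 * m))
exp(-19.5 * 0.039) = exp(-0.7605) = 0.467433
b = 1.56 / (1 + 0.467433) = 1.063081
Hb / (g * T^2) = 1.14 / (9.81 * 13.7^2) = 1.14 / 1841.2389 = 0.00061915
gamma_b = b - a * Hb/(g*T^2) = 1.063081 - 22.923298 * 0.00061915 = 1.048888
db = Hb / gamma_b = 1.14 / 1.048888
db = 1.0869 m

1.0869


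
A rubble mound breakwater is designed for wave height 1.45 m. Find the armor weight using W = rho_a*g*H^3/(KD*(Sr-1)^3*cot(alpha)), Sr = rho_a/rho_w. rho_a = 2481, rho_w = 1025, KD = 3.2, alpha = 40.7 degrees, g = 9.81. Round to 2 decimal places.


Sr = rho_a / rho_w = 2481 / 1025 = 2.420488
(Sr - 1) = 1.420488
(Sr - 1)^3 = 2.866240
cot(40.7) = 1 / tan(40.7) = 1 / 0.860136 = 1.162607
Numerator = 2481 * 9.81 * 1.45^3 = 74199.2949
Denominator = 3.2 * 2.866240 * 1.162607 = 10.663396
W = 74199.2949 / 10.663396
W = 6958.32 N

6958.32


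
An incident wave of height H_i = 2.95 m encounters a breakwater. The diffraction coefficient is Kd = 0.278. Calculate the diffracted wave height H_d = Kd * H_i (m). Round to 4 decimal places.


H_d = Kd * H_i
H_d = 0.278 * 2.95
H_d = 0.8201 m

0.8201


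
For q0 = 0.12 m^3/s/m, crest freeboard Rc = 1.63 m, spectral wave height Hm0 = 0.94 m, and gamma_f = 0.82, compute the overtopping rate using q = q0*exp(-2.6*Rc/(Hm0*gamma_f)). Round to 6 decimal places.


q = q0 * exp(-2.6 * Rc / (Hm0 * gamma_f))
Exponent = -2.6 * 1.63 / (0.94 * 0.82)
= -2.6 * 1.63 / 0.7708
= -5.498184
exp(-5.498184) = 0.004094
q = 0.12 * 0.004094
q = 0.000491 m^3/s/m

0.000491


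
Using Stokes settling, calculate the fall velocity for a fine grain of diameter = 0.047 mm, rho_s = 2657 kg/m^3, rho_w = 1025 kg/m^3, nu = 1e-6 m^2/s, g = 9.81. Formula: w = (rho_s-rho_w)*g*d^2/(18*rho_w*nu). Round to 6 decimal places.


w = (rho_s - rho_w) * g * d^2 / (18 * rho_w * nu)
d = 0.047 mm = 0.000047 m
rho_s - rho_w = 2657 - 1025 = 1632
Numerator = 1632 * 9.81 * (0.000047)^2 = 0.000035365913
Denominator = 18 * 1025 * 1e-6 = 0.018450
w = 0.001917 m/s

0.001917


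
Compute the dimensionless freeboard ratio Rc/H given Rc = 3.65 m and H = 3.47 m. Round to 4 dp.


Relative freeboard = Rc / H
= 3.65 / 3.47
= 1.0519

1.0519


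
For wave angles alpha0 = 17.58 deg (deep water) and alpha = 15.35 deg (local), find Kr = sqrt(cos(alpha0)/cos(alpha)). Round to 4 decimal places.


Kr = sqrt(cos(alpha0) / cos(alpha))
cos(17.58) = 0.953296
cos(15.35) = 0.964327
Kr = sqrt(0.953296 / 0.964327)
Kr = sqrt(0.988561)
Kr = 0.9943

0.9943


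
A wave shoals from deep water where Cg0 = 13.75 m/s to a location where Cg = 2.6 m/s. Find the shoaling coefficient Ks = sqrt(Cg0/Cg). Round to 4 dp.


Ks = sqrt(Cg0 / Cg)
Ks = sqrt(13.75 / 2.6)
Ks = sqrt(5.2885)
Ks = 2.2997

2.2997


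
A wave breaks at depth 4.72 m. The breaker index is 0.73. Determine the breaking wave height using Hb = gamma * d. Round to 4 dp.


Hb = gamma * d
Hb = 0.73 * 4.72
Hb = 3.4456 m

3.4456


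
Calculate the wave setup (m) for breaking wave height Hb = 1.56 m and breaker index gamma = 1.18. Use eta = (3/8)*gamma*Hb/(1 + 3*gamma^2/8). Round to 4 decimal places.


eta = (3/8) * gamma * Hb / (1 + 3*gamma^2/8)
Numerator = (3/8) * 1.18 * 1.56 = 0.690300
Denominator = 1 + 3*1.18^2/8 = 1 + 0.522150 = 1.522150
eta = 0.690300 / 1.522150
eta = 0.4535 m

0.4535


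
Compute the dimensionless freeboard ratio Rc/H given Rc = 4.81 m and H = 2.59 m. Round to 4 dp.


Relative freeboard = Rc / H
= 4.81 / 2.59
= 1.8571

1.8571


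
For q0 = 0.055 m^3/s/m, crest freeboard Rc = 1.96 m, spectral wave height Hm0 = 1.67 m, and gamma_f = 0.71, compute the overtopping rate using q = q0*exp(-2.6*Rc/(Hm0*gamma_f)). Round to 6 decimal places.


q = q0 * exp(-2.6 * Rc / (Hm0 * gamma_f))
Exponent = -2.6 * 1.96 / (1.67 * 0.71)
= -2.6 * 1.96 / 1.1857
= -4.297883
exp(-4.297883) = 0.013597
q = 0.055 * 0.013597
q = 0.000748 m^3/s/m

0.000748


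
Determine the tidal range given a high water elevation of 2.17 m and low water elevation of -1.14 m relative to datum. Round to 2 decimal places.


Tidal range = High water - Low water
Tidal range = 2.17 - (-1.14)
Tidal range = 3.31 m

3.31


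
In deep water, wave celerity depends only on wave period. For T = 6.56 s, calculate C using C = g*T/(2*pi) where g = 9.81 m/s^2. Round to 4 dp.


We use the deep-water celerity formula:
C = g * T / (2 * pi)
C = 9.81 * 6.56 / (2 * 3.14159...)
C = 64.353600 / 6.283185
C = 10.2422 m/s

10.2422


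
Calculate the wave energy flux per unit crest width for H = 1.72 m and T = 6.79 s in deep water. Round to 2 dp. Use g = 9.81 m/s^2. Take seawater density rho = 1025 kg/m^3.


P = rho * g^2 * H^2 * T / (32 * pi)
P = 1025 * 9.81^2 * 1.72^2 * 6.79 / (32 * pi)
P = 1025 * 96.2361 * 2.9584 * 6.79 / 100.53096
P = 19710.09 W/m

19710.09


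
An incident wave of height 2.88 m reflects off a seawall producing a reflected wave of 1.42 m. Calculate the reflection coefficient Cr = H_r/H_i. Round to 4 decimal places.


Cr = H_r / H_i
Cr = 1.42 / 2.88
Cr = 0.4931

0.4931


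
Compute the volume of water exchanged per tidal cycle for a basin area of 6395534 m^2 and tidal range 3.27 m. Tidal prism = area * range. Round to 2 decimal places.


Tidal prism = Area * Tidal range
P = 6395534 * 3.27
P = 20913396.18 m^3

20913396.18


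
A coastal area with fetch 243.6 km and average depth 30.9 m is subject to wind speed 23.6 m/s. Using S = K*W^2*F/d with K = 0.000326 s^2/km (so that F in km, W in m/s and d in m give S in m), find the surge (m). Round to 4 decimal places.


S = K * W^2 * F / d
W^2 = 23.6^2 = 556.96
S = 0.000326 * 556.96 * 243.6 / 30.9
Numerator = 0.000326 * 556.96 * 243.6 = 44.230199
S = 44.230199 / 30.9 = 1.4314 m

1.4314


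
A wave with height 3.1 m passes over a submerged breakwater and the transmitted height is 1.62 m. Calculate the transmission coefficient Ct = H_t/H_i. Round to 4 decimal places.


Ct = H_t / H_i
Ct = 1.62 / 3.1
Ct = 0.5226

0.5226


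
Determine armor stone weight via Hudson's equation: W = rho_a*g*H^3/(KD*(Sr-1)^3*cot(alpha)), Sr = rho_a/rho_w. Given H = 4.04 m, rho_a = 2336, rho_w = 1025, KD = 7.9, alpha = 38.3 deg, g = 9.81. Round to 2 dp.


Sr = rho_a / rho_w = 2336 / 1025 = 2.279024
(Sr - 1) = 1.279024
(Sr - 1)^3 = 2.092360
cot(38.3) = 1 / tan(38.3) = 1 / 0.789752 = 1.266220
Numerator = 2336 * 9.81 * 4.04^3 = 1511074.7241
Denominator = 7.9 * 2.092360 * 1.266220 = 20.930163
W = 1511074.7241 / 20.930163
W = 72196.03 N

72196.03


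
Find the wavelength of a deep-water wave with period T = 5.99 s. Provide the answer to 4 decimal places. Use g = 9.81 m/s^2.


L0 = g * T^2 / (2 * pi)
L0 = 9.81 * 5.99^2 / (2 * pi)
L0 = 9.81 * 35.8801 / 6.28319
L0 = 351.9838 / 6.28319
L0 = 56.0200 m

56.0200


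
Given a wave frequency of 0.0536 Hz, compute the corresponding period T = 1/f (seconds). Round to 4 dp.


T = 1 / f
T = 1 / 0.0536
T = 18.6567 s

18.6567


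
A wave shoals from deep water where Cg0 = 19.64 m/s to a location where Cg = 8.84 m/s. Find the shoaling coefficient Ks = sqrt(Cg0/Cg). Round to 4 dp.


Ks = sqrt(Cg0 / Cg)
Ks = sqrt(19.64 / 8.84)
Ks = sqrt(2.2217)
Ks = 1.4905

1.4905


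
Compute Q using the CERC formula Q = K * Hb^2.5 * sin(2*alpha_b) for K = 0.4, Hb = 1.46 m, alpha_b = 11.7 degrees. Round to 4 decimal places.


Q = K * Hb^2.5 * sin(2 * alpha_b)
Hb^2.5 = 1.46^2.5 = 2.575622
sin(2 * 11.7) = sin(23.4) = 0.397148
Q = 0.4 * 2.575622 * 0.397148
Q = 0.4092 m^3/s

0.4092


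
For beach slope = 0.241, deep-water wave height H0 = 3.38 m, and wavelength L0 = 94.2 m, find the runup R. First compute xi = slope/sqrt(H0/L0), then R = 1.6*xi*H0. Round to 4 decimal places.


xi = slope / sqrt(H0/L0)
H0/L0 = 3.38/94.2 = 0.035881
sqrt(0.035881) = 0.189423
xi = 0.241 / 0.189423 = 1.272284
R = 1.6 * xi * H0 = 1.6 * 1.272284 * 3.38
R = 6.8805 m

6.8805


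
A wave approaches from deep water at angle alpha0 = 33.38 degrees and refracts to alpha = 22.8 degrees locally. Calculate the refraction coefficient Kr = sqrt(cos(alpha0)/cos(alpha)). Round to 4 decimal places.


Kr = sqrt(cos(alpha0) / cos(alpha))
cos(33.38) = 0.835040
cos(22.8) = 0.921863
Kr = sqrt(0.835040 / 0.921863)
Kr = sqrt(0.905818)
Kr = 0.9517

0.9517


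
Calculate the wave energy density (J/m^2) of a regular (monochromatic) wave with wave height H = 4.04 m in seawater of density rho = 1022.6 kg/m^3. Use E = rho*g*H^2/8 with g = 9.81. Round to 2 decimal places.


E = (1/8) * rho * g * H^2
E = (1/8) * 1022.6 * 9.81 * 4.04^2
E = 0.125 * 1022.6 * 9.81 * 16.3216
E = 20466.69 J/m^2

20466.69


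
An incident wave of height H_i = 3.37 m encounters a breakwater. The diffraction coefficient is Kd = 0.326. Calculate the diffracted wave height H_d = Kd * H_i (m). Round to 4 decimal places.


H_d = Kd * H_i
H_d = 0.326 * 3.37
H_d = 1.0986 m

1.0986


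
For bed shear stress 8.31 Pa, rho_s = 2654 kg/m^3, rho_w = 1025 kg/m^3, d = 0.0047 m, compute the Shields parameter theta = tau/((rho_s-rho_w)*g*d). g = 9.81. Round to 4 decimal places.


theta = tau / ((rho_s - rho_w) * g * d)
rho_s - rho_w = 2654 - 1025 = 1629
Denominator = 1629 * 9.81 * 0.0047 = 75.108303
theta = 8.31 / 75.108303
theta = 0.1106

0.1106


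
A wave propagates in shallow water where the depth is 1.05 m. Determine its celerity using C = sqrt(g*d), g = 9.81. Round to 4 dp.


Using the shallow-water approximation:
C = sqrt(g * d) = sqrt(9.81 * 1.05)
C = sqrt(10.3005)
C = 3.2094 m/s

3.2094


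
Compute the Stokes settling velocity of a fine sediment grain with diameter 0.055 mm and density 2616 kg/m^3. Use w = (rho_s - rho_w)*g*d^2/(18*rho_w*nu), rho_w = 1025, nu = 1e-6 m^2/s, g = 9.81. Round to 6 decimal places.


w = (rho_s - rho_w) * g * d^2 / (18 * rho_w * nu)
d = 0.055 mm = 0.000055 m
rho_s - rho_w = 2616 - 1025 = 1591
Numerator = 1591 * 9.81 * (0.000055)^2 = 0.000047213323
Denominator = 18 * 1025 * 1e-6 = 0.018450
w = 0.002559 m/s

0.002559


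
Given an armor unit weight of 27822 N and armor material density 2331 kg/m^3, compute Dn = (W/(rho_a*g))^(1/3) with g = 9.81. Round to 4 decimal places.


V = W / (rho_a * g)
V = 27822 / (2331 * 9.81)
V = 27822 / 22867.11
V = 1.216682 m^3
Dn = V^(1/3) = 1.216682^(1/3)
Dn = 1.0676 m

1.0676


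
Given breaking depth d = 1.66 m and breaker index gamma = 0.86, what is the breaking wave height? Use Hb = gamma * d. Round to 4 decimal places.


Hb = gamma * d
Hb = 0.86 * 1.66
Hb = 1.4276 m

1.4276


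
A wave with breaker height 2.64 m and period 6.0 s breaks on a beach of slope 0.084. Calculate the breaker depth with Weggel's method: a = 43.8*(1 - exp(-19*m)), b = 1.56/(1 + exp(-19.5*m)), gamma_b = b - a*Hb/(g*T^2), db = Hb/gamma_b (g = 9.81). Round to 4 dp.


a = 43.8 * (1 - exp(-19 * m))
exp(-19 * 0.084) = exp(-1.5960) = 0.202706
a = 43.8 * (1 - 0.202706) = 34.921489
b = 1.56 / (1 + exp(-19.5 * m))
exp(-19.5 * 0.084) = exp(-1.6380) = 0.194368
b = 1.56 / (1 + 0.194368) = 1.306130
Hb / (g * T^2) = 2.64 / (9.81 * 6.0^2) = 2.64 / 353.1600 = 0.00747537
gamma_b = b - a * Hb/(g*T^2) = 1.306130 - 34.921489 * 0.00747537 = 1.045079
db = Hb / gamma_b = 2.64 / 1.045079
db = 2.5261 m

2.5261


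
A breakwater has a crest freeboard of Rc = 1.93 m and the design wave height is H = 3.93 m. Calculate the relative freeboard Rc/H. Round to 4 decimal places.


Relative freeboard = Rc / H
= 1.93 / 3.93
= 0.4911

0.4911


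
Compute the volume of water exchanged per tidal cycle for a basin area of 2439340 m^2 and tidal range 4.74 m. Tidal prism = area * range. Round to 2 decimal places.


Tidal prism = Area * Tidal range
P = 2439340 * 4.74
P = 11562471.60 m^3

11562471.60


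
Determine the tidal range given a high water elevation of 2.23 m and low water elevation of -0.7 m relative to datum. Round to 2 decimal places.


Tidal range = High water - Low water
Tidal range = 2.23 - (-0.7)
Tidal range = 2.93 m

2.93


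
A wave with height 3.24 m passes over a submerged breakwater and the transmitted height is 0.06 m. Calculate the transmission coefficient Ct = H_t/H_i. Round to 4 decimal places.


Ct = H_t / H_i
Ct = 0.06 / 3.24
Ct = 0.0185

0.0185


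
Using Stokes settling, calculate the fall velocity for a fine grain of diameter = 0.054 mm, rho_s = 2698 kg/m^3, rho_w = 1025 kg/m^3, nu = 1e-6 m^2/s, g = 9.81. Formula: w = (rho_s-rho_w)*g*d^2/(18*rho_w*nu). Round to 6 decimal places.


w = (rho_s - rho_w) * g * d^2 / (18 * rho_w * nu)
d = 0.054 mm = 0.000054 m
rho_s - rho_w = 2698 - 1025 = 1673
Numerator = 1673 * 9.81 * (0.000054)^2 = 0.000047857771
Denominator = 18 * 1025 * 1e-6 = 0.018450
w = 0.002594 m/s

0.002594


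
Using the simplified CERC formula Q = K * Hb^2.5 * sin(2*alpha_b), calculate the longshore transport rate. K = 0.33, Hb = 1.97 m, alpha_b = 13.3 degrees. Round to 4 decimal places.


Q = K * Hb^2.5 * sin(2 * alpha_b)
Hb^2.5 = 1.97^2.5 = 5.447103
sin(2 * 13.3) = sin(26.6) = 0.447759
Q = 0.33 * 5.447103 * 0.447759
Q = 0.8049 m^3/s

0.8049


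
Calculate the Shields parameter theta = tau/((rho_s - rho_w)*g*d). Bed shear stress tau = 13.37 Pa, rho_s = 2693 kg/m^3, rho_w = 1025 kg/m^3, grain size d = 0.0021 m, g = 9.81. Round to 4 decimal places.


theta = tau / ((rho_s - rho_w) * g * d)
rho_s - rho_w = 2693 - 1025 = 1668
Denominator = 1668 * 9.81 * 0.0021 = 34.362468
theta = 13.37 / 34.362468
theta = 0.3891

0.3891


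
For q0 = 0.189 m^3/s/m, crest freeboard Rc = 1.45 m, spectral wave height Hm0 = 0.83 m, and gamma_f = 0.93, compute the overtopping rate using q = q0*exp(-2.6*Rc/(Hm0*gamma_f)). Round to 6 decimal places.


q = q0 * exp(-2.6 * Rc / (Hm0 * gamma_f))
Exponent = -2.6 * 1.45 / (0.83 * 0.93)
= -2.6 * 1.45 / 0.7719
= -4.884052
exp(-4.884052) = 0.007566
q = 0.189 * 0.007566
q = 0.001430 m^3/s/m

0.001430


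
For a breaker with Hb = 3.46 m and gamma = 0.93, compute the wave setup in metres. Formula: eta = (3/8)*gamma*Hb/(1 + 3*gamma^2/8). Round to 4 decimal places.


eta = (3/8) * gamma * Hb / (1 + 3*gamma^2/8)
Numerator = (3/8) * 0.93 * 3.46 = 1.206675
Denominator = 1 + 3*0.93^2/8 = 1 + 0.324338 = 1.324338
eta = 1.206675 / 1.324338
eta = 0.9112 m

0.9112


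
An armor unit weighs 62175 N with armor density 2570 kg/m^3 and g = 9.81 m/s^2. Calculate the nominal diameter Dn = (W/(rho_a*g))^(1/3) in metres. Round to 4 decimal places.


V = W / (rho_a * g)
V = 62175 / (2570 * 9.81)
V = 62175 / 25211.70
V = 2.466117 m^3
Dn = V^(1/3) = 2.466117^(1/3)
Dn = 1.3510 m

1.3510


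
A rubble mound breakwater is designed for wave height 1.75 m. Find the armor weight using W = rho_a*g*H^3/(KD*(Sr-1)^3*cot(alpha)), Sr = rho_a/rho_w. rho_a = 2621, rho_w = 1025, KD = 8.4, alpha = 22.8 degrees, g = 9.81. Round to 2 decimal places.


Sr = rho_a / rho_w = 2621 / 1025 = 2.557073
(Sr - 1) = 1.557073
(Sr - 1)^3 = 3.775088
cot(22.8) = 1 / tan(22.8) = 1 / 0.420361 = 2.378906
Numerator = 2621 * 9.81 * 1.75^3 = 137800.3036
Denominator = 8.4 * 3.775088 * 2.378906 = 75.436865
W = 137800.3036 / 75.436865
W = 1826.70 N

1826.70


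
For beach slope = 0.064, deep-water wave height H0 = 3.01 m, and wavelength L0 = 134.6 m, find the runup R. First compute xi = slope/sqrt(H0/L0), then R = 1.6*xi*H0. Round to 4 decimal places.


xi = slope / sqrt(H0/L0)
H0/L0 = 3.01/134.6 = 0.022363
sqrt(0.022363) = 0.149541
xi = 0.064 / 0.149541 = 0.427976
R = 1.6 * xi * H0 = 1.6 * 0.427976 * 3.01
R = 2.0611 m

2.0611


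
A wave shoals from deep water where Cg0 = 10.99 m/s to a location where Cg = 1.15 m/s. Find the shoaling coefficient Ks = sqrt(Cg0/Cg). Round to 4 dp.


Ks = sqrt(Cg0 / Cg)
Ks = sqrt(10.99 / 1.15)
Ks = sqrt(9.5565)
Ks = 3.0914

3.0914


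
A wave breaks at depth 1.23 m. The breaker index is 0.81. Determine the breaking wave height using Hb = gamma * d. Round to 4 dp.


Hb = gamma * d
Hb = 0.81 * 1.23
Hb = 0.9963 m

0.9963


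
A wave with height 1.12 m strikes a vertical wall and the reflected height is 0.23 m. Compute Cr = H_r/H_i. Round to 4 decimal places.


Cr = H_r / H_i
Cr = 0.23 / 1.12
Cr = 0.2054

0.2054


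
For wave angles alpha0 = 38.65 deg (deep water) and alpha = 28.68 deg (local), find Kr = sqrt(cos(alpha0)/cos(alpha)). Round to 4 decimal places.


Kr = sqrt(cos(alpha0) / cos(alpha))
cos(38.65) = 0.780976
cos(28.68) = 0.877314
Kr = sqrt(0.780976 / 0.877314)
Kr = sqrt(0.890190)
Kr = 0.9435

0.9435


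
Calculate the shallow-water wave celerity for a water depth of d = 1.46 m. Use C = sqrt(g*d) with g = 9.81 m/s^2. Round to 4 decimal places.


Using the shallow-water approximation:
C = sqrt(g * d) = sqrt(9.81 * 1.46)
C = sqrt(14.3226)
C = 3.7845 m/s

3.7845


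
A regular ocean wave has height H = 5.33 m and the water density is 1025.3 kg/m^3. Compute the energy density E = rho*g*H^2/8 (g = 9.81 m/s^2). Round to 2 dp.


E = (1/8) * rho * g * H^2
E = (1/8) * 1025.3 * 9.81 * 5.33^2
E = 0.125 * 1025.3 * 9.81 * 28.4089
E = 35717.77 J/m^2

35717.77


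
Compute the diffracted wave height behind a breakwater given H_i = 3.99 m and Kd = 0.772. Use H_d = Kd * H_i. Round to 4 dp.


H_d = Kd * H_i
H_d = 0.772 * 3.99
H_d = 3.0803 m

3.0803


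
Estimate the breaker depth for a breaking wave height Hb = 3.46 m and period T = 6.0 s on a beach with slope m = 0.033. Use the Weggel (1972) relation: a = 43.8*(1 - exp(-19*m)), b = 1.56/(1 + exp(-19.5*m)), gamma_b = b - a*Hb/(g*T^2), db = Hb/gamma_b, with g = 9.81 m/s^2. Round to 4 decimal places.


a = 43.8 * (1 - exp(-19 * m))
exp(-19 * 0.033) = exp(-0.6270) = 0.534192
a = 43.8 * (1 - 0.534192) = 20.402391
b = 1.56 / (1 + exp(-19.5 * m))
exp(-19.5 * 0.033) = exp(-0.6435) = 0.525450
b = 1.56 / (1 + 0.525450) = 1.022649
Hb / (g * T^2) = 3.46 / (9.81 * 6.0^2) = 3.46 / 353.1600 = 0.00979726
gamma_b = b - a * Hb/(g*T^2) = 1.022649 - 20.402391 * 0.00979726 = 0.822761
db = Hb / gamma_b = 3.46 / 0.822761
db = 4.2054 m

4.2054


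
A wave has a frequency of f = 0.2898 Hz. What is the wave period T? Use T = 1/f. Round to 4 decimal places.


T = 1 / f
T = 1 / 0.2898
T = 3.4507 s

3.4507


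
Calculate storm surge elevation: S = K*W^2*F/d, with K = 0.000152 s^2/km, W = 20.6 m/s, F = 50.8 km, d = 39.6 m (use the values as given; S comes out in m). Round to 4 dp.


S = K * W^2 * F / d
W^2 = 20.6^2 = 424.36
S = 0.000152 * 424.36 * 50.8 / 39.6
Numerator = 0.000152 * 424.36 * 50.8 = 3.276738
S = 3.276738 / 39.6 = 0.0827 m

0.0827


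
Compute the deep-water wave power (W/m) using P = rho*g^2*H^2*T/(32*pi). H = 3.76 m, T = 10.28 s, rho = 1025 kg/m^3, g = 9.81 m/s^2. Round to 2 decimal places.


P = rho * g^2 * H^2 * T / (32 * pi)
P = 1025 * 9.81^2 * 3.76^2 * 10.28 / (32 * pi)
P = 1025 * 96.2361 * 14.1376 * 10.28 / 100.53096
P = 142603.71 W/m

142603.71


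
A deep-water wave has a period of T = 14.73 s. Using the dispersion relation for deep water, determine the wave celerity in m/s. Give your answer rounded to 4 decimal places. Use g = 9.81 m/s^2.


We use the deep-water celerity formula:
C = g * T / (2 * pi)
C = 9.81 * 14.73 / (2 * 3.14159...)
C = 144.501300 / 6.283185
C = 22.9981 m/s

22.9981
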